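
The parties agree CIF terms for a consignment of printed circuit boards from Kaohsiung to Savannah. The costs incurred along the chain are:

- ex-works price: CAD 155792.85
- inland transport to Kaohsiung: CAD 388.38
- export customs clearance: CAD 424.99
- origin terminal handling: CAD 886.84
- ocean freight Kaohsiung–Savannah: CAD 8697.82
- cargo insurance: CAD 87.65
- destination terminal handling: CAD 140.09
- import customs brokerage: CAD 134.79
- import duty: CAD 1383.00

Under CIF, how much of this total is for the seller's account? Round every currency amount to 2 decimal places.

CIF: the seller pays costs through ocean freight and marine insurance to the destination port.
Seller's account: goods 155792.85 + inland to port 388.38 + export clearance 424.99 + origin terminal 886.84 + freight 8697.82 + insurance 87.65 = 166278.53
Buyer's account: destination terminal 140.09 + brokerage 134.79 + duty 1383.00 = 1657.88

Seller's account: CAD 166278.53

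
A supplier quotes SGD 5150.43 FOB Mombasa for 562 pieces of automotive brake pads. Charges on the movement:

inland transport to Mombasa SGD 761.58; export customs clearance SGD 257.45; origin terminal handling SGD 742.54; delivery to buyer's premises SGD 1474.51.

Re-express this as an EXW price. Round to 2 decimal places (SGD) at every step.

Not relevant to the conversion: delivery — on the buyer under both terms; not part of either seller's price.
From FOB to EXW, the seller no longer bears: inland to port, export clearance, origin terminal.
EXW price = 5150.43 − 761.58 − 257.45 − 742.54 = 3388.86

EXW price: SGD 3388.86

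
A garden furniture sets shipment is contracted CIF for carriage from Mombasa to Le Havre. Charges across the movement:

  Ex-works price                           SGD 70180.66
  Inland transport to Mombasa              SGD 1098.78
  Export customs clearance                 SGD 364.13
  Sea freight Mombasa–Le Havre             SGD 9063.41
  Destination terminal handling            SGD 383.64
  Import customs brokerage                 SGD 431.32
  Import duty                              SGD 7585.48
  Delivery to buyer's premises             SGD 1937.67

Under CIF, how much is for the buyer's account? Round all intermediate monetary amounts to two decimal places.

CIF: the seller pays costs through ocean freight and marine insurance to the destination port.
Seller's account: goods 70180.66 + inland to port 1098.78 + export clearance 364.13 + freight 9063.41 = 80706.98
Buyer's account: destination terminal 383.64 + brokerage 431.32 + duty 7585.48 + delivery 1937.67 = 10338.11

Buyer's account: SGD 10338.11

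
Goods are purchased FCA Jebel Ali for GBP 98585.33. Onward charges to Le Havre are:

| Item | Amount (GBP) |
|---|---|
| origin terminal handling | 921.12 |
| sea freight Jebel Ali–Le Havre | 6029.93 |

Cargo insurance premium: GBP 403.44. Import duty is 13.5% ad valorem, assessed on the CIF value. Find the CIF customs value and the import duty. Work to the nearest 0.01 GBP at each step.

CIF = FCA price + pre-shipment costs + freight + insurance
CIF = 98585.33 + 921.12 + 6029.93 + 403.44 = 105939.82
Import duty = 105939.82 × 13.5% = 14301.88

CIF value: GBP 105939.82; import duty: GBP 14301.88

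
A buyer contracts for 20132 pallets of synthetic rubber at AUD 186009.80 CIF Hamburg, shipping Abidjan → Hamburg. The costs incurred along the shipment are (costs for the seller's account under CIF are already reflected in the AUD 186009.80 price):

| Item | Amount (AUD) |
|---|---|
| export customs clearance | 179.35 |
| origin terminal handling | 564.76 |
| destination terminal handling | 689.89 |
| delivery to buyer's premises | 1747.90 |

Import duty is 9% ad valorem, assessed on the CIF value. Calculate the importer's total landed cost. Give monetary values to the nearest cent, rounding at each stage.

CIF: the seller pays costs through ocean freight and marine insurance to the destination port.
Already in the invoice (seller's account under CIF): export clearance, origin terminal — exclude.
The CIF price already equals the CIF value: 186009.80
Import duty = 186009.80 × 9% = 16740.88
Buyer bears: destination terminal 689.89 + delivery 1747.90 + duty 16740.88 = 19178.67
Landed cost = invoice 186009.80 + 19178.67 = 205188.47

Total landed cost: AUD 205188.47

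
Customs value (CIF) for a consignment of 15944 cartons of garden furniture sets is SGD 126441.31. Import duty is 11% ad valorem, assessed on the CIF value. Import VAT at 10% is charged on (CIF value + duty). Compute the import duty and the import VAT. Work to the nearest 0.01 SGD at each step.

Import duty = 126441.31 × 11% = 13908.54
VAT base = CIF + duty = 126441.31 + 13908.54 = 140349.85
Import VAT = 140349.85 × 10% = 14034.99

Import duty: SGD 13908.54; import VAT: SGD 14034.99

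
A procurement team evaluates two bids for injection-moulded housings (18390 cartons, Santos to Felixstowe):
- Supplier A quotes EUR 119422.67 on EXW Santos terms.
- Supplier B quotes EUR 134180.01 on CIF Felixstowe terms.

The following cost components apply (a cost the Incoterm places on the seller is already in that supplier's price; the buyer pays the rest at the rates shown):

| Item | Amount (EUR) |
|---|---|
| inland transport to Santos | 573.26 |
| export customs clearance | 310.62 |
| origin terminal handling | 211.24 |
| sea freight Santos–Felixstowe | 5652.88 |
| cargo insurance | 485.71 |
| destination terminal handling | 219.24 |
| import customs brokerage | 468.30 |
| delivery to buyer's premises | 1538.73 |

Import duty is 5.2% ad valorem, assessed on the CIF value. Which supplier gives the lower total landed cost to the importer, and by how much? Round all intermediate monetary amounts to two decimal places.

Supplier A is cheaper by EUR 7914.86

Supplier A (EXW):
CIF value = EXW price + inland to port + export clearance + origin terminal + freight + insurance = 119422.67 + 573.26 + 310.62 + 211.24 + 5652.88 + 485.71 = 126656.38
Import duty = 126656.38 × 5.2% = 6586.13
Buyer bears (A): 573.26 + 310.62 + 211.24 + 5652.88 + 485.71 + 219.24 + 468.30 + 1538.73 = 9459.98
Landed cost (A) = invoice 119422.67 + 9459.98 + duty 6586.13 = 135468.78
Supplier B (CIF):
The CIF price already equals the CIF value: 134180.01
Import duty = 134180.01 × 5.2% = 6977.36
Buyer bears (B): 219.24 + 468.30 + 1538.73 = 2226.27
Landed cost (B) = invoice 134180.01 + 2226.27 + duty 6977.36 = 143383.64
Difference = |135468.78 − 143383.64| = 7914.86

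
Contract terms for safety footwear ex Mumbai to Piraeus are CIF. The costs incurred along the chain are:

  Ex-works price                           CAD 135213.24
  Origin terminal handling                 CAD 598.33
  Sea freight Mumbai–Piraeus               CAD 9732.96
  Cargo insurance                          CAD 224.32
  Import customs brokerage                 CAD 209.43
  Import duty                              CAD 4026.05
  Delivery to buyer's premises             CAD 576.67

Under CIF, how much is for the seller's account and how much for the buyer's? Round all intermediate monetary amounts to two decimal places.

CIF: the seller pays costs through ocean freight and marine insurance to the destination port.
Seller's account: goods 135213.24 + origin terminal 598.33 + freight 9732.96 + insurance 224.32 = 145768.85
Buyer's account: brokerage 209.43 + duty 4026.05 + delivery 576.67 = 4812.15

Seller: CAD 145768.85; buyer: CAD 4812.15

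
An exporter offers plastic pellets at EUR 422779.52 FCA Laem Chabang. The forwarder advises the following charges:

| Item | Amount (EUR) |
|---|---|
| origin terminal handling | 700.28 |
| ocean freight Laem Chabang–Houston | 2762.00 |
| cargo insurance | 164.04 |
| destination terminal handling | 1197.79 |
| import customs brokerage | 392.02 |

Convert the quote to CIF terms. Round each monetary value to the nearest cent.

Not relevant to the conversion: brokerage, destination terminal — on the buyer under both terms; not part of either seller's price.
From FCA to CIF, the seller additionally bears: origin terminal, freight, insurance.
CIF price = 422779.52 + 700.28 + 2762.00 + 164.04 = 426405.84

CIF price: EUR 426405.84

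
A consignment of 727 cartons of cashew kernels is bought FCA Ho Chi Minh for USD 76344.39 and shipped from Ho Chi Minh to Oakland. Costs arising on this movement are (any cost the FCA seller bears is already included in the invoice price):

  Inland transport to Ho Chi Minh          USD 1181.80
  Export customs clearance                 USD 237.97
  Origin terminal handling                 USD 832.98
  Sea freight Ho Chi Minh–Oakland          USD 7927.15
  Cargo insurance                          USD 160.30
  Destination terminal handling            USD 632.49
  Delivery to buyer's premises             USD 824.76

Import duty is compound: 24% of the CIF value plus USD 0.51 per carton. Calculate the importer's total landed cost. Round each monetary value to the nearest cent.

Total landed cost: USD 107556.40

FCA: the seller delivers export-cleared goods to the carrier; the buyer bears costs from that point.
Already in the invoice (seller's account under FCA): inland to port, export clearance — exclude.
CIF value = FCA price + origin terminal + freight + insurance = 76344.39 + 832.98 + 7927.15 + 160.30 = 85264.82
Ad valorem component: 85264.82 × 24% = 20463.56
Specific component: 727 × 0.51 = 370.77
Import duty = 20463.56 + 370.77 = 20834.33
Buyer bears: origin terminal 832.98 + freight 7927.15 + insurance 160.30 + destination terminal 632.49 + delivery 824.76 + duty 20834.33 = 31212.01
Landed cost = invoice 76344.39 + 31212.01 = 107556.40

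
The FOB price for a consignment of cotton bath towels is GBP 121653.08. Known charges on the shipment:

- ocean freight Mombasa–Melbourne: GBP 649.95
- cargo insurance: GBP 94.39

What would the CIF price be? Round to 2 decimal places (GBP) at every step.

CIF price: GBP 122397.42

From FOB to CIF, the seller additionally bears: freight, insurance.
CIF price = 121653.08 + 649.95 + 94.39 = 122397.42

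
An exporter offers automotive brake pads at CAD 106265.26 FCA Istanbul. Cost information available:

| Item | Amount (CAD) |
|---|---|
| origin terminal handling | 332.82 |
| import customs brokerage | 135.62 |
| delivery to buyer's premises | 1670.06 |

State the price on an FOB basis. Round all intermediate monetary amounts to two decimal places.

FOB price: CAD 106598.08

Not relevant to the conversion: brokerage, delivery — on the buyer under both terms; not part of either seller's price.
From FCA to FOB, the seller additionally bears: origin terminal.
FOB price = 106265.26 + 332.82 = 106598.08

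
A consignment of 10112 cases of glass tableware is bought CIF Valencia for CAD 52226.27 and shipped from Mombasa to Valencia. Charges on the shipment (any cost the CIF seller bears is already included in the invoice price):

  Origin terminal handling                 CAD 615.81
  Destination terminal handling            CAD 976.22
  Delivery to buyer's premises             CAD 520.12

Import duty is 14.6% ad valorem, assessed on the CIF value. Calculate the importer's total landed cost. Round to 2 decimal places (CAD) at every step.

CIF: the seller pays costs through ocean freight and marine insurance to the destination port.
Already in the invoice (seller's account under CIF): origin terminal — exclude.
The CIF price already equals the CIF value: 52226.27
Import duty = 52226.27 × 14.6% = 7625.04
Buyer bears: destination terminal 976.22 + delivery 520.12 + duty 7625.04 = 9121.38
Landed cost = invoice 52226.27 + 9121.38 = 61347.65

Total landed cost: CAD 61347.65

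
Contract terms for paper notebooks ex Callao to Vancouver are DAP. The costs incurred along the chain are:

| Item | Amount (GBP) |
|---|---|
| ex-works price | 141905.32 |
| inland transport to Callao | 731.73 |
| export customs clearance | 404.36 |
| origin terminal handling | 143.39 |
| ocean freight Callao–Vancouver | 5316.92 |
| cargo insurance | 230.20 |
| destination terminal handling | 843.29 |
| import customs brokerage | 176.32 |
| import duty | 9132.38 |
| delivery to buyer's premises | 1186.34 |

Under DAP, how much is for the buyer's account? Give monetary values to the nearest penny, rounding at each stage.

DAP: the seller bears all costs to the named destination except import duty and clearance.
Seller's account: goods 141905.32 + inland to port 731.73 + export clearance 404.36 + origin terminal 143.39 + freight 5316.92 + insurance 230.20 + destination terminal 843.29 + delivery 1186.34 = 150761.55
Buyer's account: brokerage 176.32 + duty 9132.38 = 9308.70

Buyer's account: GBP 9308.70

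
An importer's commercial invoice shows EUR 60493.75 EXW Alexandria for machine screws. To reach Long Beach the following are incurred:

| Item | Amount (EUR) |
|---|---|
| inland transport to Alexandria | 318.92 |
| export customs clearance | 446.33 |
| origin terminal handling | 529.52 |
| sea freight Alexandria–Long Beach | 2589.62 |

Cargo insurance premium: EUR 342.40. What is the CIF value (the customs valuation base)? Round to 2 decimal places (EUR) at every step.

CIF = EXW price + pre-shipment costs + freight + insurance
CIF = 60493.75 + 318.92 + 446.33 + 529.52 + 2589.62 + 342.40 = 64720.54

CIF value: EUR 64720.54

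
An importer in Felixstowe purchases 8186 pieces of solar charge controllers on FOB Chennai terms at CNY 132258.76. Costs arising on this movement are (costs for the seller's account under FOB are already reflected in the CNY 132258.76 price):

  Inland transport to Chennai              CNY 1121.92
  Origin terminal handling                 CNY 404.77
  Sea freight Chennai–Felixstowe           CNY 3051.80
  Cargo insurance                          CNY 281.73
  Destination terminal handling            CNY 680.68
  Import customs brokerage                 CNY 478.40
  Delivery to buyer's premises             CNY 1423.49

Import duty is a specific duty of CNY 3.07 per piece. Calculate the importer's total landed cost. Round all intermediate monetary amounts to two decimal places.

Total landed cost: CNY 163305.88

FOB: the seller bears costs until goods are on board at the origin port; the buyer bears freight, insurance and all costs thereafter.
Already in the invoice (seller's account under FOB): inland to port, origin terminal — exclude.
CIF value = FOB price + freight + insurance = 132258.76 + 3051.80 + 281.73 = 135592.29
Import duty = 8186 × 3.07 = 25131.02
Buyer bears: freight 3051.80 + insurance 281.73 + destination terminal 680.68 + brokerage 478.40 + delivery 1423.49 + duty 25131.02 = 31047.12
Landed cost = invoice 132258.76 + 31047.12 = 163305.88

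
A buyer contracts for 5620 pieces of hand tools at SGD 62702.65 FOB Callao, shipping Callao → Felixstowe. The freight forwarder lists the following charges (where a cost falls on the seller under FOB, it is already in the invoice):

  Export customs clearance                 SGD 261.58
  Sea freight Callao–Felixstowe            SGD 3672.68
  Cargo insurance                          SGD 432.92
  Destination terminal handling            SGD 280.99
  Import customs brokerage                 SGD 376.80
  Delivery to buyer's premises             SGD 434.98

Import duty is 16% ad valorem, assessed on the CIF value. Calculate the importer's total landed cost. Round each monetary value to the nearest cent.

FOB: the seller bears costs until goods are on board at the origin port; the buyer bears freight, insurance and all costs thereafter.
Already in the invoice (seller's account under FOB): export clearance — exclude.
CIF value = FOB price + freight + insurance = 62702.65 + 3672.68 + 432.92 = 66808.25
Import duty = 66808.25 × 16% = 10689.32
Buyer bears: freight 3672.68 + insurance 432.92 + destination terminal 280.99 + brokerage 376.80 + delivery 434.98 + duty 10689.32 = 15887.69
Landed cost = invoice 62702.65 + 15887.69 = 78590.34

Total landed cost: SGD 78590.34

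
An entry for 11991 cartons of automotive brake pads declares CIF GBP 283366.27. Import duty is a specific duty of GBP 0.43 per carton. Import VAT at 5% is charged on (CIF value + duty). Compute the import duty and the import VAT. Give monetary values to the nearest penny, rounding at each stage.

Import duty: GBP 5156.13; import VAT: GBP 14426.12

Import duty = 11991 × 0.43 = 5156.13
VAT base = CIF + duty = 283366.27 + 5156.13 = 288522.40
Import VAT = 288522.40 × 5% = 14426.12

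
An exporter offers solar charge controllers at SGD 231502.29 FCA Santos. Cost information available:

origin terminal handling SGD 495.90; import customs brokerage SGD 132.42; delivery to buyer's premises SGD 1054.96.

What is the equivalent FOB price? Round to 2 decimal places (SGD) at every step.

FOB price: SGD 231998.19

Not relevant to the conversion: brokerage, delivery — on the buyer under both terms; not part of either seller's price.
From FCA to FOB, the seller additionally bears: origin terminal.
FOB price = 231502.29 + 495.90 = 231998.19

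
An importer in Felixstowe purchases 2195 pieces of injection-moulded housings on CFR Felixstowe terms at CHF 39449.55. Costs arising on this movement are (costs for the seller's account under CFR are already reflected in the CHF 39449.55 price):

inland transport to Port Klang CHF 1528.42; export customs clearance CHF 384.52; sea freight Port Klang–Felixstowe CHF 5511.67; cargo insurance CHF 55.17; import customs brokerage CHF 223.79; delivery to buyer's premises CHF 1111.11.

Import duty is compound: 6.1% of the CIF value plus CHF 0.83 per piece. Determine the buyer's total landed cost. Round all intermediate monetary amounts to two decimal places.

CFR: the seller pays costs through ocean freight to the destination port, but not insurance.
Already in the invoice (seller's account under CFR): inland to port, export clearance, freight — exclude.
CIF value = CFR price + insurance = 39449.55 + 55.17 = 39504.72
Ad valorem component: 39504.72 × 6.1% = 2409.79
Specific component: 2195 × 0.83 = 1821.85
Import duty = 2409.79 + 1821.85 = 4231.64
Buyer bears: insurance 55.17 + brokerage 223.79 + delivery 1111.11 + duty 4231.64 = 5621.71
Landed cost = invoice 39449.55 + 5621.71 = 45071.26

Total landed cost: CHF 45071.26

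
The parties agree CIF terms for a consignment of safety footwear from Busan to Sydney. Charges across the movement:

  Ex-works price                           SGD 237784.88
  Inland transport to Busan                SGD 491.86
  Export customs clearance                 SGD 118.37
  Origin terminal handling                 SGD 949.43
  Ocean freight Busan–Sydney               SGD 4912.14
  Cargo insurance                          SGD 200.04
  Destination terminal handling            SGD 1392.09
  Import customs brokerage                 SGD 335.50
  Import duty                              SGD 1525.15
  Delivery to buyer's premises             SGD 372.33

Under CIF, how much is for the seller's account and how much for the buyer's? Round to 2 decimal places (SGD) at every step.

Seller: SGD 244456.72; buyer: SGD 3625.07

CIF: the seller pays costs through ocean freight and marine insurance to the destination port.
Seller's account: goods 237784.88 + inland to port 491.86 + export clearance 118.37 + origin terminal 949.43 + freight 4912.14 + insurance 200.04 = 244456.72
Buyer's account: destination terminal 1392.09 + brokerage 335.50 + duty 1525.15 + delivery 372.33 = 3625.07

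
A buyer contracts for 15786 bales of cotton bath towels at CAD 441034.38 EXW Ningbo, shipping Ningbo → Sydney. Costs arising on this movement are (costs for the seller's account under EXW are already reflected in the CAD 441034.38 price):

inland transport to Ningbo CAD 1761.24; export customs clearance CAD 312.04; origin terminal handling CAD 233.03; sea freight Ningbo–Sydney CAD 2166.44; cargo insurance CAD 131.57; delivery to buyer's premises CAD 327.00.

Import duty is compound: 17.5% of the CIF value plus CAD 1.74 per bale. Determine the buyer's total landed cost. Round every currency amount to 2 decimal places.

EXW: the seller makes goods available at their premises; the buyer bears all onward costs.
CIF value = EXW price + inland to port + export clearance + origin terminal + freight + insurance = 441034.38 + 1761.24 + 312.04 + 233.03 + 2166.44 + 131.57 = 445638.70
Ad valorem component: 445638.70 × 17.5% = 77986.77
Specific component: 15786 × 1.74 = 27467.64
Import duty = 77986.77 + 27467.64 = 105454.41
Buyer bears: inland to port 1761.24 + export clearance 312.04 + origin terminal 233.03 + freight 2166.44 + insurance 131.57 + delivery 327.00 + duty 105454.41 = 110385.73
Landed cost = invoice 441034.38 + 110385.73 = 551420.11

Total landed cost: CAD 551420.11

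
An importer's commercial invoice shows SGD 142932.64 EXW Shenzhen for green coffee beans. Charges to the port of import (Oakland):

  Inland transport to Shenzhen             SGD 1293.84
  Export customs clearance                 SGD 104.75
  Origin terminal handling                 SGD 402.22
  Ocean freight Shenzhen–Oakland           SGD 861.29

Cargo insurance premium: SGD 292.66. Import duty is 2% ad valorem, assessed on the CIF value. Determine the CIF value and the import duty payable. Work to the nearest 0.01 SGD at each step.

CIF value: SGD 145887.40; import duty: SGD 2917.75

CIF = EXW price + pre-shipment costs + freight + insurance
CIF = 142932.64 + 1293.84 + 104.75 + 402.22 + 861.29 + 292.66 = 145887.40
Import duty = 145887.40 × 2% = 2917.75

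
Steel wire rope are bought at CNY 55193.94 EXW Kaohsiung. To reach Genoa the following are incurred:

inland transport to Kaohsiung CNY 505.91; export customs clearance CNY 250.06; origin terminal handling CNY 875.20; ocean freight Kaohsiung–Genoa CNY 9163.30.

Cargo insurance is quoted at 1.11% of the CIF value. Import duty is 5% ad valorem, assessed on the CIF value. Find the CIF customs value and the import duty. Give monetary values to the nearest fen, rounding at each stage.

Let C be the CIF value. C = EXW price + pre-shipment costs + freight + 1.11% × C
C − 1.11% × C = 55193.94 + 505.91 + 250.06 + 875.20 + 9163.30
0.9889 × C = 65988.41
C = 65988.41 / 0.9889 = 66729.10
Insurance premium = 1.11% × 66729.10 = 740.69
Import duty = 66729.10 × 5% = 3336.46

CIF value: CNY 66729.10; import duty: CNY 3336.46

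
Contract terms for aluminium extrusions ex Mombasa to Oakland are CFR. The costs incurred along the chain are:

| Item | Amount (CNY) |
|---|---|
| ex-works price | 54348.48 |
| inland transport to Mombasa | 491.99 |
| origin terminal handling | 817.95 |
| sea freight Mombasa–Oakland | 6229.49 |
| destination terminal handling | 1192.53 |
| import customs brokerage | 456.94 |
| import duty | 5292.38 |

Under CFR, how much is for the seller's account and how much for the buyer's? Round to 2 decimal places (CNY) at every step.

Seller: CNY 61887.91; buyer: CNY 6941.85

CFR: the seller pays costs through ocean freight to the destination port, but not insurance.
Seller's account: goods 54348.48 + inland to port 491.99 + origin terminal 817.95 + freight 6229.49 = 61887.91
Buyer's account: destination terminal 1192.53 + brokerage 456.94 + duty 5292.38 = 6941.85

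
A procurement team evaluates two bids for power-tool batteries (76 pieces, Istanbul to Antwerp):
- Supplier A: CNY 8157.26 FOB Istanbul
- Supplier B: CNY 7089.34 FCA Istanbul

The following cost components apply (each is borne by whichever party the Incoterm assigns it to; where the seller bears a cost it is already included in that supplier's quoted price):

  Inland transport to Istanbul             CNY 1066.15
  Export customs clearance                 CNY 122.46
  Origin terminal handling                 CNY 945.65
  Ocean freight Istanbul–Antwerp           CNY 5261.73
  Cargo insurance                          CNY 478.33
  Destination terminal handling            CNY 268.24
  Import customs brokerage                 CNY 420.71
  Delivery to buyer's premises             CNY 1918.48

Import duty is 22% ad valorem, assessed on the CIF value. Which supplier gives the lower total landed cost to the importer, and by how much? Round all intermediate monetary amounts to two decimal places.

Supplier B is cheaper by CNY 149.17

Supplier A (FOB):
CIF value = FOB price + freight + insurance = 8157.26 + 5261.73 + 478.33 = 13897.32
Import duty = 13897.32 × 22% = 3057.41
Buyer bears (A): 5261.73 + 478.33 + 268.24 + 420.71 + 1918.48 = 8347.49
Landed cost (A) = invoice 8157.26 + 8347.49 + duty 3057.41 = 19562.16
Supplier B (FCA):
CIF value = FCA price + origin terminal + freight + insurance = 7089.34 + 945.65 + 5261.73 + 478.33 = 13775.05
Import duty = 13775.05 × 22% = 3030.51
Buyer bears (B): 945.65 + 5261.73 + 478.33 + 268.24 + 420.71 + 1918.48 = 9293.14
Landed cost (B) = invoice 7089.34 + 9293.14 + duty 3030.51 = 19412.99
Difference = |19562.16 − 19412.99| = 149.17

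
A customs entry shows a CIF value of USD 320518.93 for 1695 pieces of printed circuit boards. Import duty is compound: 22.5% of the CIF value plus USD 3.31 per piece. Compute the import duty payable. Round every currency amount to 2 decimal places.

Ad valorem component: 320518.93 × 22.5% = 72116.76
Specific component: 1695 × 3.31 = 5610.45
Import duty = 72116.76 + 5610.45 = 77727.21

Import duty: USD 77727.21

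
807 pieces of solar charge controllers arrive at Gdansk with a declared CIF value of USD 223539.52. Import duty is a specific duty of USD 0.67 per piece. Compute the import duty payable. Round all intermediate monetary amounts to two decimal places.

Import duty = 807 × 0.67 = 540.69

Import duty: USD 540.69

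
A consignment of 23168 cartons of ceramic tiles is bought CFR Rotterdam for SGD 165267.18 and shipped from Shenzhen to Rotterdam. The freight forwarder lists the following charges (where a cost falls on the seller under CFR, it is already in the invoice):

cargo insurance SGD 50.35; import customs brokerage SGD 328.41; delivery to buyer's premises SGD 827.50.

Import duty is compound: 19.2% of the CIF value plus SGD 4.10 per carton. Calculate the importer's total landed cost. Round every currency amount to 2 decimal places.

Total landed cost: SGD 293203.21

CFR: the seller pays costs through ocean freight to the destination port, but not insurance.
CIF value = CFR price + insurance = 165267.18 + 50.35 = 165317.53
Ad valorem component: 165317.53 × 19.2% = 31740.97
Specific component: 23168 × 4.10 = 94988.80
Import duty = 31740.97 + 94988.80 = 126729.77
Buyer bears: insurance 50.35 + brokerage 328.41 + delivery 827.50 + duty 126729.77 = 127936.03
Landed cost = invoice 165267.18 + 127936.03 = 293203.21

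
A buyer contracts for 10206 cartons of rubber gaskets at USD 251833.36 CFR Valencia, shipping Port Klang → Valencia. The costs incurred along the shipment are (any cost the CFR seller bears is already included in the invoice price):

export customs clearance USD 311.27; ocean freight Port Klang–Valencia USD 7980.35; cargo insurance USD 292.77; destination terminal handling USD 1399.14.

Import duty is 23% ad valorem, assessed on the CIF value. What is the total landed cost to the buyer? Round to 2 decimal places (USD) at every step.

CFR: the seller pays costs through ocean freight to the destination port, but not insurance.
Already in the invoice (seller's account under CFR): export clearance, freight — exclude.
CIF value = CFR price + insurance = 251833.36 + 292.77 = 252126.13
Import duty = 252126.13 × 23% = 57989.01
Buyer bears: insurance 292.77 + destination terminal 1399.14 + duty 57989.01 = 59680.92
Landed cost = invoice 251833.36 + 59680.92 = 311514.28

Total landed cost: USD 311514.28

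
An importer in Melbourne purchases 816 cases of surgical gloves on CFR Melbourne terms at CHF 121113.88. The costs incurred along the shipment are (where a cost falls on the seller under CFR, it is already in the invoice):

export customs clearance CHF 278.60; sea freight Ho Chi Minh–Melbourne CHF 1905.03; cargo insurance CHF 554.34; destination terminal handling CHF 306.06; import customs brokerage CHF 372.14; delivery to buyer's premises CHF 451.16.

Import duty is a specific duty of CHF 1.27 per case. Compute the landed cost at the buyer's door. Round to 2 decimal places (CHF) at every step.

CFR: the seller pays costs through ocean freight to the destination port, but not insurance.
Already in the invoice (seller's account under CFR): export clearance, freight — exclude.
CIF value = CFR price + insurance = 121113.88 + 554.34 = 121668.22
Import duty = 816 × 1.27 = 1036.32
Buyer bears: insurance 554.34 + destination terminal 306.06 + brokerage 372.14 + delivery 451.16 + duty 1036.32 = 2720.02
Landed cost = invoice 121113.88 + 2720.02 = 123833.90

Total landed cost: CHF 123833.90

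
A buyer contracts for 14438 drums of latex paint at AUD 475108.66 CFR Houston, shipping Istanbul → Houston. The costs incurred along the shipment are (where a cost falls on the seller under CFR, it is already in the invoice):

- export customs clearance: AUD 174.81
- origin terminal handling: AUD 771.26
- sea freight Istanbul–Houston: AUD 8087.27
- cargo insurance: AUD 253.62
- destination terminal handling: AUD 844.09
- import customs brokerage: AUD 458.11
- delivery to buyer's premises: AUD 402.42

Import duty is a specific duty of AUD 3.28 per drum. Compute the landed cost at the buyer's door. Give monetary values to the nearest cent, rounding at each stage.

CFR: the seller pays costs through ocean freight to the destination port, but not insurance.
Already in the invoice (seller's account under CFR): export clearance, origin terminal, freight — exclude.
CIF value = CFR price + insurance = 475108.66 + 253.62 = 475362.28
Import duty = 14438 × 3.28 = 47356.64
Buyer bears: insurance 253.62 + destination terminal 844.09 + brokerage 458.11 + delivery 402.42 + duty 47356.64 = 49314.88
Landed cost = invoice 475108.66 + 49314.88 = 524423.54

Total landed cost: AUD 524423.54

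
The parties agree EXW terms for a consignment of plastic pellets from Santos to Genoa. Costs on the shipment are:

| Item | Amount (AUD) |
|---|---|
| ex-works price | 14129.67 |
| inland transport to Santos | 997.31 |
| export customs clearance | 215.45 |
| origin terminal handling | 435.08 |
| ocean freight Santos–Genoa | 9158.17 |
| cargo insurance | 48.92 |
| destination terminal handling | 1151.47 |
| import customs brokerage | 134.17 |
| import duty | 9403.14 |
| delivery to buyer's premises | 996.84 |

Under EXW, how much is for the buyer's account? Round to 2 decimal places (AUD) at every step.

Buyer's account: AUD 22540.55

EXW: the seller makes goods available at their premises; the buyer bears all onward costs.
Seller's account: goods 14129.67 = 14129.67
Buyer's account: inland to port 997.31 + export clearance 215.45 + origin terminal 435.08 + freight 9158.17 + insurance 48.92 + destination terminal 1151.47 + brokerage 134.17 + duty 9403.14 + delivery 996.84 = 22540.55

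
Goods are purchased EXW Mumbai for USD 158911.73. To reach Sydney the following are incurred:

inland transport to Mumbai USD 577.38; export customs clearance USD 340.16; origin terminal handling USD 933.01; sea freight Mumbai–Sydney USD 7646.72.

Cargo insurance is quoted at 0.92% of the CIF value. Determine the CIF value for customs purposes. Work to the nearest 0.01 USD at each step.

Let C be the CIF value. C = EXW price + pre-shipment costs + freight + 0.92% × C
C − 0.92% × C = 158911.73 + 577.38 + 340.16 + 933.01 + 7646.72
0.9908 × C = 168409.00
C = 168409.00 / 0.9908 = 169972.75
Insurance premium = 0.92% × 169972.75 = 1563.75

CIF value: USD 169972.75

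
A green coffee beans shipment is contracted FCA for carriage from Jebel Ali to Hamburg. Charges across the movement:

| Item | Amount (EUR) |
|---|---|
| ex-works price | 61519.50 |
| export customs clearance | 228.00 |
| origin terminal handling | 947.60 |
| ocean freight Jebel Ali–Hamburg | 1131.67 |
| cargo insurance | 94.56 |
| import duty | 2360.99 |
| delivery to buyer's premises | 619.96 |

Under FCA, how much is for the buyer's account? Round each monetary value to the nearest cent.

Buyer's account: EUR 5154.78

FCA: the seller delivers export-cleared goods to the carrier; the buyer bears costs from that point.
Seller's account: goods 61519.50 + export clearance 228.00 = 61747.50
Buyer's account: origin terminal 947.60 + freight 1131.67 + insurance 94.56 + duty 2360.99 + delivery 619.96 = 5154.78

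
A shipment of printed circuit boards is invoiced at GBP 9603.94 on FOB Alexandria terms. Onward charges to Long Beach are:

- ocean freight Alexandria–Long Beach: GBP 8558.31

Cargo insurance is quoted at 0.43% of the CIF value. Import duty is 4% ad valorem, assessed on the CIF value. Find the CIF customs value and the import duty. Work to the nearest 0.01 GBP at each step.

Let C be the CIF value. C = FOB price + freight + 0.43% × C
C − 0.43% × C = 9603.94 + 8558.31
0.9957 × C = 18162.25
C = 18162.25 / 0.9957 = 18240.68
Insurance premium = 0.43% × 18240.68 = 78.43
Import duty = 18240.68 × 4% = 729.63

CIF value: GBP 18240.68; import duty: GBP 729.63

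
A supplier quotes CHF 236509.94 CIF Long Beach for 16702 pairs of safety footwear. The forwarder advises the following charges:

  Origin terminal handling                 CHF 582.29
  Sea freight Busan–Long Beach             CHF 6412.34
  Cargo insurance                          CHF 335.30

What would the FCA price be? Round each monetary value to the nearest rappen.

FCA price: CHF 229180.01

From CIF to FCA, the seller no longer bears: origin terminal, freight, insurance.
FCA price = 236509.94 − 582.29 − 6412.34 − 335.30 = 229180.01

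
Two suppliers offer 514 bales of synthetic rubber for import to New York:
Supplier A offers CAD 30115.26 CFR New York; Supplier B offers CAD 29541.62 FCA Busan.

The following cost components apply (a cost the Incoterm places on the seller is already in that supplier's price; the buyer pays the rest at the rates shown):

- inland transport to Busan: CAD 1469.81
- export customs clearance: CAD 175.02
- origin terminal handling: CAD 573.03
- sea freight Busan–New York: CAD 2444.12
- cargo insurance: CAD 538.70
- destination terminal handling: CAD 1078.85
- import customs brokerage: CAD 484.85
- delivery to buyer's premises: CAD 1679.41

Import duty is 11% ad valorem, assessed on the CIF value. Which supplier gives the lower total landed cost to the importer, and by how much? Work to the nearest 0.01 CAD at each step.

Supplier A is cheaper by CAD 2712.29

Supplier A (CFR):
CIF value = CFR price + insurance = 30115.26 + 538.70 = 30653.96
Import duty = 30653.96 × 11% = 3371.94
Buyer bears (A): 538.70 + 1078.85 + 484.85 + 1679.41 = 3781.81
Landed cost (A) = invoice 30115.26 + 3781.81 + duty 3371.94 = 37269.01
Supplier B (FCA):
CIF value = FCA price + origin terminal + freight + insurance = 29541.62 + 573.03 + 2444.12 + 538.70 = 33097.47
Import duty = 33097.47 × 11% = 3640.72
Buyer bears (B): 573.03 + 2444.12 + 538.70 + 1078.85 + 484.85 + 1679.41 = 6798.96
Landed cost (B) = invoice 29541.62 + 6798.96 + duty 3640.72 = 39981.30
Difference = |37269.01 − 39981.30| = 2712.29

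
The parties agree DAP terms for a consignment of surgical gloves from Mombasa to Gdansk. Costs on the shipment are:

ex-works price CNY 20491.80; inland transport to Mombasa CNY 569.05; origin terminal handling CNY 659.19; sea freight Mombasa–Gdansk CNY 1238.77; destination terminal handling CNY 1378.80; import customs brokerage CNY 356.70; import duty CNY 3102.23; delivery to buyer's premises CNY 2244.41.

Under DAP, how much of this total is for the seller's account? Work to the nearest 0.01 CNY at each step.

Seller's account: CNY 26582.02

DAP: the seller bears all costs to the named destination except import duty and clearance.
Seller's account: goods 20491.80 + inland to port 569.05 + origin terminal 659.19 + freight 1238.77 + destination terminal 1378.80 + delivery 2244.41 = 26582.02
Buyer's account: brokerage 356.70 + duty 3102.23 = 3458.93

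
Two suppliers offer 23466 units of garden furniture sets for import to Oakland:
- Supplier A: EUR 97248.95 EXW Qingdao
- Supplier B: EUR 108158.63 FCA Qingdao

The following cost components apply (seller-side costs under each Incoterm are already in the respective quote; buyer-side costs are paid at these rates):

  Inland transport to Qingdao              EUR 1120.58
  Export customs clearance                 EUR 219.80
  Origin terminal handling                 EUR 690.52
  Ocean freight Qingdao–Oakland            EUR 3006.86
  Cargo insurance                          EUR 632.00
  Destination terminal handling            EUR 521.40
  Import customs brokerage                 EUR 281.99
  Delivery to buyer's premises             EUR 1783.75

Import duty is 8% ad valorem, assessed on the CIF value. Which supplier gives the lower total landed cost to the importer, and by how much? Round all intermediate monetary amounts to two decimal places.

Supplier A is cheaper by EUR 10334.84

Supplier A (EXW):
CIF value = EXW price + inland to port + export clearance + origin terminal + freight + insurance = 97248.95 + 1120.58 + 219.80 + 690.52 + 3006.86 + 632.00 = 102918.71
Import duty = 102918.71 × 8% = 8233.50
Buyer bears (A): 1120.58 + 219.80 + 690.52 + 3006.86 + 632.00 + 521.40 + 281.99 + 1783.75 = 8256.90
Landed cost (A) = invoice 97248.95 + 8256.90 + duty 8233.50 = 113739.35
Supplier B (FCA):
CIF value = FCA price + origin terminal + freight + insurance = 108158.63 + 690.52 + 3006.86 + 632.00 = 112488.01
Import duty = 112488.01 × 8% = 8999.04
Buyer bears (B): 690.52 + 3006.86 + 632.00 + 521.40 + 281.99 + 1783.75 = 6916.52
Landed cost (B) = invoice 108158.63 + 6916.52 + duty 8999.04 = 124074.19
Difference = |113739.35 − 124074.19| = 10334.84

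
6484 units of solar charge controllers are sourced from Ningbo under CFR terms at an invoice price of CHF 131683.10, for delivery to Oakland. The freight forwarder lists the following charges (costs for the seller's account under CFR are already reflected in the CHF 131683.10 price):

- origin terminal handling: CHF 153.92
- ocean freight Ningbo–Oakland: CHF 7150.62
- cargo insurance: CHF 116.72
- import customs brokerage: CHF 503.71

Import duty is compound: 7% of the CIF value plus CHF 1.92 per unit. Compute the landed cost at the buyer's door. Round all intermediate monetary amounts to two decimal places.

CFR: the seller pays costs through ocean freight to the destination port, but not insurance.
Already in the invoice (seller's account under CFR): origin terminal, freight — exclude.
CIF value = CFR price + insurance = 131683.10 + 116.72 = 131799.82
Ad valorem component: 131799.82 × 7% = 9225.99
Specific component: 6484 × 1.92 = 12449.28
Import duty = 9225.99 + 12449.28 = 21675.27
Buyer bears: insurance 116.72 + brokerage 503.71 + duty 21675.27 = 22295.70
Landed cost = invoice 131683.10 + 22295.70 = 153978.80

Total landed cost: CHF 153978.80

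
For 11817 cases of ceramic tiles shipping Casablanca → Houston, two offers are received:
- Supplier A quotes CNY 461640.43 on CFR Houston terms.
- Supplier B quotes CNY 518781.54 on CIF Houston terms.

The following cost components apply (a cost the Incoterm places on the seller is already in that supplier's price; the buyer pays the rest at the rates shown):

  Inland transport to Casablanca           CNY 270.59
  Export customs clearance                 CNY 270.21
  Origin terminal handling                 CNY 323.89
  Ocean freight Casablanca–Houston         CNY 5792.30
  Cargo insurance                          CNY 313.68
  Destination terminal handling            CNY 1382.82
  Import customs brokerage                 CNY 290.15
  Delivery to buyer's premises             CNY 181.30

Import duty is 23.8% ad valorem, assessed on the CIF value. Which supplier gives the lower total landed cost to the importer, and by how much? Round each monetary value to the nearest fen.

Supplier A is cheaper by CNY 70352.36

Supplier A (CFR):
CIF value = CFR price + insurance = 461640.43 + 313.68 = 461954.11
Import duty = 461954.11 × 23.8% = 109945.08
Buyer bears (A): 313.68 + 1382.82 + 290.15 + 181.30 = 2167.95
Landed cost (A) = invoice 461640.43 + 2167.95 + duty 109945.08 = 573753.46
Supplier B (CIF):
The CIF price already equals the CIF value: 518781.54
Import duty = 518781.54 × 23.8% = 123470.01
Buyer bears (B): 1382.82 + 290.15 + 181.30 = 1854.27
Landed cost (B) = invoice 518781.54 + 1854.27 + duty 123470.01 = 644105.82
Difference = |573753.46 − 644105.82| = 70352.36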